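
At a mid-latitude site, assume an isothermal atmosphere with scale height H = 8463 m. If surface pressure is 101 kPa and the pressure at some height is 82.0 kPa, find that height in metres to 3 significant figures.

Invert the barometric formula: z = H ln(P₀/P).
P₀/P = 101/82.0 = 1.2317; ln(1.2317) = 0.20840.
z = 8463.0 × 0.20840 = 1763.7 m.

z ≈ 1760 m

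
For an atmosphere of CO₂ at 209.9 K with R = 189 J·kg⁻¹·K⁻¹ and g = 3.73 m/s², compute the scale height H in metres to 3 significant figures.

The scale height of an isothermal atmosphere is H = RT/g.
H = 189 × 209.9 / 3.73 = 39671/3.73 = 10636 m.

H ≈ 10600 m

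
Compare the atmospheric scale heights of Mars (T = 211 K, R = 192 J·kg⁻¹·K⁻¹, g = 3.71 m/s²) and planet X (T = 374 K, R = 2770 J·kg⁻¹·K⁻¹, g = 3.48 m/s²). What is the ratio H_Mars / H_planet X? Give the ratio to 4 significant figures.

H_Mars/H_planet X ≈ 0.03668

H = RT/g for each body.
H_Mars = 192 × 211 / 3.71 = 10920 m.
H_planet X = 2770 × 374 / 3.48 = 297700 m.
H_Mars/H_planet X = 10920/297700 = 0.036681.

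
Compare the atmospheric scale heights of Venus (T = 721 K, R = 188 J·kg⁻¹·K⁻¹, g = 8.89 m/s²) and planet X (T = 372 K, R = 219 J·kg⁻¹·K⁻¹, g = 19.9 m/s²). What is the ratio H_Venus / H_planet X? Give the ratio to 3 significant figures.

H = RT/g for each body.
H_Venus = 188 × 721 / 8.89 = 15247 m.
H_planet X = 219 × 372 / 19.9 = 4093.9 m.
H_Venus/H_planet X = 15247/4093.9 = 3.7243.

H_Venus/H_planet X ≈ 3.72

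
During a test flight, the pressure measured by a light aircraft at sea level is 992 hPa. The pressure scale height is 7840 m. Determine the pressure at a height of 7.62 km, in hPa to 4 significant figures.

Barometric formula: P = P₀ exp(−z/H).
z/H = 7620.0/7840.0 = 0.97194; exp(−0.97194) = 0.37835.
P = 992 × 0.37835 = 375.32 hPa.

P ≈ 375.3 hPa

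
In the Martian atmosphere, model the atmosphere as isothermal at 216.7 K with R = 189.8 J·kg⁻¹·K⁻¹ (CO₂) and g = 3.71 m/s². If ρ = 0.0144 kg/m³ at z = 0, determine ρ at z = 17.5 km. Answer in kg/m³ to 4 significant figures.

ρ ≈ 0.002970 kg/m³

Scale height: H = RT/g = 189.8 × 216.7 / 3.71 = 11086 m.
In an isothermal atmosphere, density decays like pressure: ρ = ρ₀ exp(−z/H).
z/H = 17500/11086 = 1.5786; exp(−1.5786) = 0.20626.
ρ = 0.0144 × 0.20626 = 0.0029701 kg/m³.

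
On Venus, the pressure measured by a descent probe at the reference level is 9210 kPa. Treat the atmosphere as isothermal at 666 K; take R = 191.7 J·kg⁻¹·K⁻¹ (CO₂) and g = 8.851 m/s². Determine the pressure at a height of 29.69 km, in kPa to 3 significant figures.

Scale height: H = RT/g = 191.7 × 666 / 8.851 = 14425 m.
Barometric formula: P = P₀ exp(−z/H).
z/H = 29690/14425 = 2.0582; exp(−2.0582) = 0.12768.
P = 9210 × 0.12768 = 1175.9 kPa.

P ≈ 1180 kPa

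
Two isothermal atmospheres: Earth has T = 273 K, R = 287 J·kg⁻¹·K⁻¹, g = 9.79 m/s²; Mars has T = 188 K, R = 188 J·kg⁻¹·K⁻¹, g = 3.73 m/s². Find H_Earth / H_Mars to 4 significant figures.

H_Earth/H_Mars ≈ 0.8446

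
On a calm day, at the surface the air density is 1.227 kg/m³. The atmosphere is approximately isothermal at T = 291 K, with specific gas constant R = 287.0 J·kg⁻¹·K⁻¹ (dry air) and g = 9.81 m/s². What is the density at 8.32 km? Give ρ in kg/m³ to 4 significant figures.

ρ ≈ 0.4618 kg/m³

Scale height: H = RT/g = 287.0 × 291 / 9.81 = 8513.5 m.
In an isothermal atmosphere, density decays like pressure: ρ = ρ₀ exp(−z/H).
z/H = 8320.0/8513.5 = 0.97727; exp(−0.97727) = 0.37634.
ρ = 1.227 × 0.37634 = 0.46177 kg/m³.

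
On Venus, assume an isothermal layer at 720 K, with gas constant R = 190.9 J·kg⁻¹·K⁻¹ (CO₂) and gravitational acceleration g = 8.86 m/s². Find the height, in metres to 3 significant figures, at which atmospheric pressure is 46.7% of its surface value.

Scale height: H = RT/g = 190.9 × 720 / 8.86 = 15513 m.
Set P/P₀ = exp(−z/H) = 0.467, so z = −H ln(0.467).
−ln(0.467) = 0.76143; z = 15513 × 0.76143 = 11812 m.

z ≈ 11800 m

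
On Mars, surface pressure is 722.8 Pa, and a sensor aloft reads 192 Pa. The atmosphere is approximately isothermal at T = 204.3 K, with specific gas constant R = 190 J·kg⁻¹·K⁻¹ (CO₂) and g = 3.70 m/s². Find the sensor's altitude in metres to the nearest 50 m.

Scale height: H = RT/g = 190 × 204.3 / 3.70 = 10491 m.
Invert the barometric formula: z = H ln(P₀/P).
P₀/P = 722.8/192 = 3.7646; ln(3.7646) = 1.3256.
z = 10491 × 1.3256 = 13907 m.

z ≈ 13900 m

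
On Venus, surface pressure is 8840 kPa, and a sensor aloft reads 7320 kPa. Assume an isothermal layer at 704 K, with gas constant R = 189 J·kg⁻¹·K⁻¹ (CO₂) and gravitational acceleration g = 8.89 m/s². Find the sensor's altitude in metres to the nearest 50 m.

Scale height: H = RT/g = 189 × 704 / 8.89 = 14967 m.
Invert the barometric formula: z = H ln(P₀/P).
P₀/P = 8840/7320 = 1.2077; ln(1.2077) = 0.18872.
z = 14967 × 0.18872 = 2824.6 m.

z ≈ 2800 m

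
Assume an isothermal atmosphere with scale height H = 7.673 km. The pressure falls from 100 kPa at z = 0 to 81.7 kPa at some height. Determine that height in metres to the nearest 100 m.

z ≈ 1600 m

Invert the barometric formula: z = H ln(P₀/P).
P₀/P = 100/81.7 = 1.2240; ln(1.2240) = 0.20212.
z = 7673.0 × 0.20212 = 1550.9 m.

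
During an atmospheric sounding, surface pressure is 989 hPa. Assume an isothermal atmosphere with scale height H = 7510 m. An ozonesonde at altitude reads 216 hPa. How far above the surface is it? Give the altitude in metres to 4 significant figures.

Invert the barometric formula: z = H ln(P₀/P).
P₀/P = 989/216 = 4.5787; ln(4.5787) = 1.5214.
z = 7510.0 × 1.5214 = 11426 m.

z ≈ 11430 m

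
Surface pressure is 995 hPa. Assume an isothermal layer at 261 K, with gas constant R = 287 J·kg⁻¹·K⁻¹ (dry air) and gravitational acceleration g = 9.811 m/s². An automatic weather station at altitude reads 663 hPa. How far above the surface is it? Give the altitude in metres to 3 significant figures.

z ≈ 3100 m

Scale height: H = RT/g = 287 × 261 / 9.811 = 7635.0 m.
Invert the barometric formula: z = H ln(P₀/P).
P₀/P = 995/663 = 1.5008; ln(1.5008) = 0.40600.
z = 7635.0 × 0.40600 = 3099.8 m.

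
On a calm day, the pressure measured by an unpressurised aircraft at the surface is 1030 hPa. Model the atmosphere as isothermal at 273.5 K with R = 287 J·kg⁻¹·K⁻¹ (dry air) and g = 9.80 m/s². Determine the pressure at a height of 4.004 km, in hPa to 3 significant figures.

Scale height: H = RT/g = 287 × 273.5 / 9.80 = 8009.6 m.
Barometric formula: P = P₀ exp(−z/H).
z/H = 4004.0/8009.6 = 0.49990; exp(−0.49990) = 0.60659.
P = 1030 × 0.60659 = 624.79 hPa.

P ≈ 625 hPa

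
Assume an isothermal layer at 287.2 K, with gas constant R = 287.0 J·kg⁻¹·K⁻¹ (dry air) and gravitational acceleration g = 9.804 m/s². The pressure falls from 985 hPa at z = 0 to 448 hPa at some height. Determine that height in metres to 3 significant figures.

Scale height: H = RT/g = 287.0 × 287.2 / 9.804 = 8407.4 m.
Invert the barometric formula: z = H ln(P₀/P).
P₀/P = 985/448 = 2.1987; ln(2.1987) = 0.78787.
z = 8407.4 × 0.78787 = 6623.9 m.

z ≈ 6620 m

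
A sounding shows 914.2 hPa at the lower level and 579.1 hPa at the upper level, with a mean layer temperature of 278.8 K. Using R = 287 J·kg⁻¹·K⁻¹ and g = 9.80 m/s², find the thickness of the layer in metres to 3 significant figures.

Δz ≈ 3730 m

Hypsometric equation: Δz = (R T̄/g) ln(P₁/P₂).
R T̄/g = 287 × 278.8 / 9.80 = 8164.9 m.
ln(914.2/579.1) = ln(1.5787) = 0.45660.
Δz = 8164.9 × 0.45660 = 3728.1 m.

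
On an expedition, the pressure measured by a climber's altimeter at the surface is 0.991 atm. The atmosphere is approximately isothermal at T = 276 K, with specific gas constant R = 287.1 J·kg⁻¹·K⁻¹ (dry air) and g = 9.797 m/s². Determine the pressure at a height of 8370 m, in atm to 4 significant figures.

P ≈ 0.3521 atm

Scale height: H = RT/g = 287.1 × 276 / 9.797 = 8088.1 m.
Barometric formula: P = P₀ exp(−z/H).
z/H = 8370.0/8088.1 = 1.0349; exp(−1.0349) = 0.35526.
P = 0.991 × 0.35526 = 0.35206 atm.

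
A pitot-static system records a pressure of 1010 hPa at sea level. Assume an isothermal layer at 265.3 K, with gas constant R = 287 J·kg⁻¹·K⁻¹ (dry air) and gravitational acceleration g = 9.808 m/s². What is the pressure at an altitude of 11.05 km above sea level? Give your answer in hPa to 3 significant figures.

Scale height: H = RT/g = 287 × 265.3 / 9.808 = 7763.2 m.
Barometric formula: P = P₀ exp(−z/H).
z/H = 11050/7763.2 = 1.4234; exp(−1.4234) = 0.24089.
P = 1010 × 0.24089 = 243.30 hPa.

P ≈ 243 hPa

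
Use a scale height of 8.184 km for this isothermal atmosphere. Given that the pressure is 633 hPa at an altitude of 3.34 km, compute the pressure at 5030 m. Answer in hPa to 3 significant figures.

Between two levels, P₂ = P₁ exp(−Δz/H) with Δz = z₂ − z₁.
Δz = 5030.0 − 3340.0 = 1690.0 m; Δz/H = 1690.0/8184.0 = 0.20650.
P₂ = 633 × exp(−0.20650) = 633 × 0.81343 = 514.90 hPa.

P ≈ 515 hPa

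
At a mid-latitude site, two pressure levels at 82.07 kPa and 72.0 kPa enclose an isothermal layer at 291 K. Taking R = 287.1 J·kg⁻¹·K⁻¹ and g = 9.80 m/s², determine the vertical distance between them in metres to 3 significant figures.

Δz ≈ 1120 m

Hypsometric equation: Δz = (R T̄/g) ln(P₁/P₂).
R T̄/g = 287.1 × 291 / 9.80 = 8525.1 m.
ln(82.07/72.0) = ln(1.1399) = 0.13094.
Δz = 8525.1 × 0.13094 = 1116.3 m.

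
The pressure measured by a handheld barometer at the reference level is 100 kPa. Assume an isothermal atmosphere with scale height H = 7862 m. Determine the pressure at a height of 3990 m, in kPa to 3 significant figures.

Barometric formula: P = P₀ exp(−z/H).
z/H = 3990.0/7862.0 = 0.50750; exp(−0.50750) = 0.60200.
P = 100 × 0.60200 = 60.200 kPa.

P ≈ 60.2 kPa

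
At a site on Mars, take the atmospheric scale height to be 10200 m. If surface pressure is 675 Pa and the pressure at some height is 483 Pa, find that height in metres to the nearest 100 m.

z ≈ 3400 m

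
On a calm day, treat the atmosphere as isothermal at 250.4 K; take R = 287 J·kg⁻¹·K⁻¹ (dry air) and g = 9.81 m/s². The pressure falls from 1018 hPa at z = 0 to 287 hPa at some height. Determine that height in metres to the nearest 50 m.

Scale height: H = RT/g = 287 × 250.4 / 9.81 = 7325.7 m.
Invert the barometric formula: z = H ln(P₀/P).
P₀/P = 1018/287 = 3.5470; ln(3.5470) = 1.2661.
z = 7325.7 × 1.2661 = 9275.1 m.

z ≈ 9300 m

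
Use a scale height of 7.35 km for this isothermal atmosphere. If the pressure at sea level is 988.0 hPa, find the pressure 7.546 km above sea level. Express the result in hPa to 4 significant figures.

P ≈ 353.9 hPa

Barometric formula: P = P₀ exp(−z/H).
z/H = 7546.0/7350.0 = 1.0267; exp(−1.0267) = 0.35819.
P = 988.0 × 0.35819 = 353.89 hPa.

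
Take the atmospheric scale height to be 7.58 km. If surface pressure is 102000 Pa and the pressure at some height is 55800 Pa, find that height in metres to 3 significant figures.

z ≈ 4570 m

Invert the barometric formula: z = H ln(P₀/P).
P₀/P = 102000/55800 = 1.8280; ln(1.8280) = 0.60322.
z = 7580.0 × 0.60322 = 4572.4 m.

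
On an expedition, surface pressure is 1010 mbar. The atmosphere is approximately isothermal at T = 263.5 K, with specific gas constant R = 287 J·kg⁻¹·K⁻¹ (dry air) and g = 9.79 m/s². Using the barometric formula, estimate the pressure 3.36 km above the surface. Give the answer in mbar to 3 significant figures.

P ≈ 654 mbar

Scale height: H = RT/g = 287 × 263.5 / 9.79 = 7724.7 m.
Barometric formula: P = P₀ exp(−z/H).
z/H = 3360.0/7724.7 = 0.43497; exp(−0.43497) = 0.64728.
P = 1010 × 0.64728 = 653.75 mbar.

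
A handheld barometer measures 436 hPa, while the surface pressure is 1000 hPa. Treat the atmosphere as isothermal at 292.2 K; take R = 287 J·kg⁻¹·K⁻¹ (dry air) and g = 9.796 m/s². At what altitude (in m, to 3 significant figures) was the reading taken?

z ≈ 7110 m

Scale height: H = RT/g = 287 × 292.2 / 9.796 = 8560.8 m.
Invert the barometric formula: z = H ln(P₀/P).
P₀/P = 1000/436 = 2.2936; ln(2.2936) = 0.83012.
z = 8560.8 × 0.83012 = 7106.5 m.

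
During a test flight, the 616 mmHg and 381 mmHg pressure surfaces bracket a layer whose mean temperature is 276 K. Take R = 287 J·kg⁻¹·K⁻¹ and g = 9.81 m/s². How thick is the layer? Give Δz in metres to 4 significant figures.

Δz ≈ 3879 m

Hypsometric equation: Δz = (R T̄/g) ln(P₁/P₂).
R T̄/g = 287 × 276 / 9.81 = 8074.6 m.
ln(616/381) = ln(1.6168) = 0.48045.
Δz = 8074.6 × 0.48045 = 3879.4 m.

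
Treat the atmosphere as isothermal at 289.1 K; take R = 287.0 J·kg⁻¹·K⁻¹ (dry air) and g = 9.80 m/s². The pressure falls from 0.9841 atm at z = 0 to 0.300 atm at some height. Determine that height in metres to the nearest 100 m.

Scale height: H = RT/g = 287.0 × 289.1 / 9.80 = 8466.5 m.
Invert the barometric formula: z = H ln(P₀/P).
P₀/P = 0.9841/0.300 = 3.2803; ln(3.2803) = 1.1879.
z = 8466.5 × 1.1879 = 10057 m.

z ≈ 10100 m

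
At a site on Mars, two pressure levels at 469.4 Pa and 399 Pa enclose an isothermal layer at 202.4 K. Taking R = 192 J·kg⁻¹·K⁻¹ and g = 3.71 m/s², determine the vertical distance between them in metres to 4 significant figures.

Hypsometric equation: Δz = (R T̄/g) ln(P₁/P₂).
R T̄/g = 192 × 202.4 / 3.71 = 10475 m.
ln(469.4/399) = ln(1.1764) = 0.16246.
Δz = 10475 × 0.16246 = 1701.8 m.

Δz ≈ 1702 m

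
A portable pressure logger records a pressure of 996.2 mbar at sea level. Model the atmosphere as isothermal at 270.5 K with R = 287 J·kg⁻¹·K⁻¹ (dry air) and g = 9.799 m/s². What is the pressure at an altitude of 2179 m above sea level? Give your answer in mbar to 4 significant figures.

Scale height: H = RT/g = 287 × 270.5 / 9.799 = 7922.6 m.
Barometric formula: P = P₀ exp(−z/H).
z/H = 2179.0/7922.6 = 0.27504; exp(−0.27504) = 0.75954.
P = 996.2 × 0.75954 = 756.65 mbar.

P ≈ 756.7 mbar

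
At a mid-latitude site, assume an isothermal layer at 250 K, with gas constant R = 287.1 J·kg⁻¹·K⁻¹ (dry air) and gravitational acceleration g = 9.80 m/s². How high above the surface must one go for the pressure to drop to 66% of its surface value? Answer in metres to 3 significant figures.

z ≈ 3040 m

Scale height: H = RT/g = 287.1 × 250 / 9.80 = 7324.0 m.
Set P/P₀ = exp(−z/H) = 0.66, so z = −H ln(0.66).
−ln(0.66) = 0.41552; z = 7324.0 × 0.41552 = 3043.3 m.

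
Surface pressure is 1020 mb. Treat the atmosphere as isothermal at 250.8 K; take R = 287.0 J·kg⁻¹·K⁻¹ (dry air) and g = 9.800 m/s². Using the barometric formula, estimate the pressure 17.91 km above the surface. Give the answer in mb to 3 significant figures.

Scale height: H = RT/g = 287.0 × 250.8 / 9.800 = 7344.9 m.
Barometric formula: P = P₀ exp(−z/H).
z/H = 17910/7344.9 = 2.4384; exp(−2.4384) = 0.087300.
P = 1020 × 0.087300 = 89.046 mb.

P ≈ 89.0 mb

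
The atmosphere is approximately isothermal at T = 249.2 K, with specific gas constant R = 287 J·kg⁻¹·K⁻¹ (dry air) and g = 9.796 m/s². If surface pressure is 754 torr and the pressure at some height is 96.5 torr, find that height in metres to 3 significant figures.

Scale height: H = RT/g = 287 × 249.2 / 9.796 = 7301.0 m.
Invert the barometric formula: z = H ln(P₀/P).
P₀/P = 754/96.5 = 7.8135; ln(7.8135) = 2.0559.
z = 7301.0 × 2.0559 = 15010 m.

z ≈ 15000 m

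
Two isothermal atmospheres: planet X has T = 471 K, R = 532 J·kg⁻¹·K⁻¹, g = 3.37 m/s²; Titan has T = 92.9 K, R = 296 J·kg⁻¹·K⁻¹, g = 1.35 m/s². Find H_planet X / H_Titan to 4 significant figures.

H_planet X/H_Titan ≈ 3.650

H = RT/g for each body.
H_planet X = 532 × 471 / 3.37 = 74354 m.
H_Titan = 296 × 92.9 / 1.35 = 20369 m.
H_planet X/H_Titan = 74354/20369 = 3.6504.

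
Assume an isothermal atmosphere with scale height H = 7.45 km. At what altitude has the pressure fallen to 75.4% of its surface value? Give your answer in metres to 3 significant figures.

Set P/P₀ = exp(−z/H) = 0.754, so z = −H ln(0.754).
−ln(0.754) = 0.28236; z = 7450.0 × 0.28236 = 2103.6 m.

z ≈ 2100 m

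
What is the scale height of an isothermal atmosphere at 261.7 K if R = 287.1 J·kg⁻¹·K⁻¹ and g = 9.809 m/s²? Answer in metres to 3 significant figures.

H ≈ 7660 m

The scale height of an isothermal atmosphere is H = RT/g.
H = 287.1 × 261.7 / 9.809 = 75134/9.809 = 7659.7 m.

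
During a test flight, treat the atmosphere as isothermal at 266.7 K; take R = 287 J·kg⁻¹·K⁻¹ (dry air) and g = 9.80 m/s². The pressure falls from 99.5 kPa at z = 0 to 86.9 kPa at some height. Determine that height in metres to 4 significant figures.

Scale height: H = RT/g = 287 × 266.7 / 9.80 = 7810.5 m.
Invert the barometric formula: z = H ln(P₀/P).
P₀/P = 99.5/86.9 = 1.1450; ln(1.1450) = 0.13540.
z = 7810.5 × 0.13540 = 1057.5 m.

z ≈ 1058 m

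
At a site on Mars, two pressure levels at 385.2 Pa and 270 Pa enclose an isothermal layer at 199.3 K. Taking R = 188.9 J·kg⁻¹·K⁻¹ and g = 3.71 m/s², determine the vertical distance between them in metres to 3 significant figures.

Hypsometric equation: Δz = (R T̄/g) ln(P₁/P₂).
R T̄/g = 188.9 × 199.3 / 3.71 = 10148 m.
ln(385.2/270) = ln(1.4267) = 0.35536.
Δz = 10148 × 0.35536 = 3606.2 m.

Δz ≈ 3610 m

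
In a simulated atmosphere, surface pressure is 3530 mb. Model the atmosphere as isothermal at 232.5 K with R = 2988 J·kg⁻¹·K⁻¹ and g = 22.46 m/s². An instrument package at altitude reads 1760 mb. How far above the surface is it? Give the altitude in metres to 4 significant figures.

Scale height: H = RT/g = 2988 × 232.5 / 22.46 = 30931 m.
Invert the barometric formula: z = H ln(P₀/P).
P₀/P = 3530/1760 = 2.0057; ln(2.0057) = 0.69599.
z = 30931 × 0.69599 = 21528 m.

z ≈ 21530 m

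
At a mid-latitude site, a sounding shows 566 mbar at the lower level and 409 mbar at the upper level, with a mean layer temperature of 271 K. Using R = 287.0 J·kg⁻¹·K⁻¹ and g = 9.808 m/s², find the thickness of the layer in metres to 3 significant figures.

Hypsometric equation: Δz = (R T̄/g) ln(P₁/P₂).
R T̄/g = 287.0 × 271 / 9.808 = 7930.0 m.
ln(566/409) = ln(1.3839) = 0.32491.
Δz = 7930.0 × 0.32491 = 2576.5 m.

Δz ≈ 2580 m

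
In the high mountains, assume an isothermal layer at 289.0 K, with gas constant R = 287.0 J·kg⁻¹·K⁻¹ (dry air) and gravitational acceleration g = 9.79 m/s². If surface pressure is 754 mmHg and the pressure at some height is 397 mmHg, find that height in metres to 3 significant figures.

z ≈ 5430 m

Scale height: H = RT/g = 287.0 × 289.0 / 9.79 = 8472.2 m.
Invert the barometric formula: z = H ln(P₀/P).
P₀/P = 754/397 = 1.8992; ln(1.8992) = 0.64143.
z = 8472.2 × 0.64143 = 5434.3 m.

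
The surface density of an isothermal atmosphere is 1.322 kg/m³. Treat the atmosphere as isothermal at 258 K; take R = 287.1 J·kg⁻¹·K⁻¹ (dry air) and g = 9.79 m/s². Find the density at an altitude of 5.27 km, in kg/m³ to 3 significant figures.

Scale height: H = RT/g = 287.1 × 258 / 9.79 = 7566.1 m.
In an isothermal atmosphere, density decays like pressure: ρ = ρ₀ exp(−z/H).
z/H = 5270.0/7566.1 = 0.69653; exp(−0.69653) = 0.49831.
ρ = 1.322 × 0.49831 = 0.65877 kg/m³.

ρ ≈ 0.659 kg/m³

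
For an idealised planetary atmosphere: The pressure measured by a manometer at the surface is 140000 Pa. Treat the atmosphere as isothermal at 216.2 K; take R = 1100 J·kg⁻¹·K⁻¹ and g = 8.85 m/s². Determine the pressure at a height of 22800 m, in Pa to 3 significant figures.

P ≈ 59900 Pa

Scale height: H = RT/g = 1100 × 216.2 / 8.85 = 26872 m.
Barometric formula: P = P₀ exp(−z/H).
z/H = 22800/26872 = 0.84847; exp(−0.84847) = 0.42807.
P = 140000 × 0.42807 = 59930 Pa.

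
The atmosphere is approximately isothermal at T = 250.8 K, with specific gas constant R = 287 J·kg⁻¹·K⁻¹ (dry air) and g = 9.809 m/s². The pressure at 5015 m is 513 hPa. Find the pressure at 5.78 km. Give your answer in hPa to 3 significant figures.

Scale height: H = RT/g = 287 × 250.8 / 9.809 = 7338.1 m.
Between two levels, P₂ = P₁ exp(−Δz/H) with Δz = z₂ − z₁.
Δz = 5780.0 − 5015.0 = 765.00 m; Δz/H = 765.00/7338.1 = 0.10425.
P₂ = 513 × exp(−0.10425) = 513 × 0.90100 = 462.21 hPa.

P ≈ 462 hPa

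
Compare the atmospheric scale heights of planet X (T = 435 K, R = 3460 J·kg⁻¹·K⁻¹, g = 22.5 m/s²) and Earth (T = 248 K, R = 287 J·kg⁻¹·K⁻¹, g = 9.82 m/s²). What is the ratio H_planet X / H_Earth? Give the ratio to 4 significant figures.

H_planet X/H_Earth ≈ 9.229

H = RT/g for each body.
H_planet X = 3460 × 435 / 22.5 = 66893 m.
H_Earth = 287 × 248 / 9.82 = 7248.1 m.
H_planet X/H_Earth = 66893/7248.1 = 9.2290.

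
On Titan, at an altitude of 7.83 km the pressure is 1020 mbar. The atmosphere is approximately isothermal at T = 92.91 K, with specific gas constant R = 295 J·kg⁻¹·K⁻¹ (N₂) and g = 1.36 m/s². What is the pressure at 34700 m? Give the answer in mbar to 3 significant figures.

Scale height: H = RT/g = 295 × 92.91 / 1.36 = 20153 m.
Between two levels, P₂ = P₁ exp(−Δz/H) with Δz = z₂ − z₁.
Δz = 34700 − 7830.0 = 26870 m; Δz/H = 26870/20153 = 1.3333.
P₂ = 1020 × exp(−1.3333) = 1020 × 0.26361 = 268.88 mbar.

P ≈ 269 mbar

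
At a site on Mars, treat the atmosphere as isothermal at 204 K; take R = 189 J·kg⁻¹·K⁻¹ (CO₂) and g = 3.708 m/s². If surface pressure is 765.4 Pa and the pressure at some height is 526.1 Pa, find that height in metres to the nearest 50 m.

Scale height: H = RT/g = 189 × 204 / 3.708 = 10398 m.
Invert the barometric formula: z = H ln(P₀/P).
P₀/P = 765.4/526.1 = 1.4549; ln(1.4549) = 0.37494.
z = 10398 × 0.37494 = 3898.6 m.

z ≈ 3900 m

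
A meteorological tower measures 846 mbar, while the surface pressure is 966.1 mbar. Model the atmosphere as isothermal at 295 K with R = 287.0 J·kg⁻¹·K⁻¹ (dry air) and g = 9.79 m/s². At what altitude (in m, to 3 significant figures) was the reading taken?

z ≈ 1150 m

Scale height: H = RT/g = 287.0 × 295 / 9.79 = 8648.1 m.
Invert the barometric formula: z = H ln(P₀/P).
P₀/P = 966.1/846 = 1.1420; ln(1.1420) = 0.13278.
z = 8648.1 × 0.13278 = 1148.3 m.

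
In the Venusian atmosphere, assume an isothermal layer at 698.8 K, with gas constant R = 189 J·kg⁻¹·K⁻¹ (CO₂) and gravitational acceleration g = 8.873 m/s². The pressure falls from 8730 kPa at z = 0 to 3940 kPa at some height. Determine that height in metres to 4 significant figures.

z ≈ 11840 m

Scale height: H = RT/g = 189 × 698.8 / 8.873 = 14885 m.
Invert the barometric formula: z = H ln(P₀/P).
P₀/P = 8730/3940 = 2.2157; ln(2.2157) = 0.79557.
z = 14885 × 0.79557 = 11842 m.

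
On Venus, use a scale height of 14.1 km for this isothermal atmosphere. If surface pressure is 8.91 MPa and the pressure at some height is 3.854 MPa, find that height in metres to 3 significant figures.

z ≈ 11800 m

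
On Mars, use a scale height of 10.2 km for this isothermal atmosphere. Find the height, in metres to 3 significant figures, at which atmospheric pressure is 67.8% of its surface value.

Set P/P₀ = exp(−z/H) = 0.678, so z = −H ln(0.678).
−ln(0.678) = 0.38861; z = 10200 × 0.38861 = 3963.8 m.

z ≈ 3960 m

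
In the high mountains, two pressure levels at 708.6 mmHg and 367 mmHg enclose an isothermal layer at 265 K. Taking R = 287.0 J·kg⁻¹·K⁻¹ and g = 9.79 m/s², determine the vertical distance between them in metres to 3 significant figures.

Hypsometric equation: Δz = (R T̄/g) ln(P₁/P₂).
R T̄/g = 287.0 × 265 / 9.79 = 7768.6 m.
ln(708.6/367) = ln(1.9308) = 0.65793.
Δz = 7768.6 × 0.65793 = 5111.2 m.

Δz ≈ 5110 m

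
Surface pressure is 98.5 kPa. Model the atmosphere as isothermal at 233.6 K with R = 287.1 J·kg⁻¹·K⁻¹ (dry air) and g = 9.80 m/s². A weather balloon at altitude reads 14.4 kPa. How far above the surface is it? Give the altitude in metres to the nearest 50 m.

z ≈ 13150 m

Scale height: H = RT/g = 287.1 × 233.6 / 9.80 = 6843.5 m.
Invert the barometric formula: z = H ln(P₀/P).
P₀/P = 98.5/14.4 = 6.8403; ln(6.8403) = 1.9228.
z = 6843.5 × 1.9228 = 13159 m.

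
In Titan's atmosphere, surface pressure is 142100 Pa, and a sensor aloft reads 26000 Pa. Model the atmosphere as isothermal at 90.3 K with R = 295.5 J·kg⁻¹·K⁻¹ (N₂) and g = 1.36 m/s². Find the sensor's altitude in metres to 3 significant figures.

Scale height: H = RT/g = 295.5 × 90.3 / 1.36 = 19620 m.
Invert the barometric formula: z = H ln(P₀/P).
P₀/P = 142100/26000 = 5.4654; ln(5.4654) = 1.6984.
z = 19620 × 1.6984 = 33323 m.

z ≈ 33300 m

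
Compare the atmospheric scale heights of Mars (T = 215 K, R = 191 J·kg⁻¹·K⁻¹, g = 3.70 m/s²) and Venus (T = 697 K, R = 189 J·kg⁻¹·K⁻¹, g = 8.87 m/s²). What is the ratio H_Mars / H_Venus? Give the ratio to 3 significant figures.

H_Mars/H_Venus ≈ 0.747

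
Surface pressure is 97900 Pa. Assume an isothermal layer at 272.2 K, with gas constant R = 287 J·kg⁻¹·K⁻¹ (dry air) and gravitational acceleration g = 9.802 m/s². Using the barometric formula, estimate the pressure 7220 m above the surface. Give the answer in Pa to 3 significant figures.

Scale height: H = RT/g = 287 × 272.2 / 9.802 = 7969.9 m.
Barometric formula: P = P₀ exp(−z/H).
z/H = 7220.0/7969.9 = 0.90591; exp(−0.90591) = 0.40417.
P = 97900 × 0.40417 = 39568 Pa.

P ≈ 39600 Pa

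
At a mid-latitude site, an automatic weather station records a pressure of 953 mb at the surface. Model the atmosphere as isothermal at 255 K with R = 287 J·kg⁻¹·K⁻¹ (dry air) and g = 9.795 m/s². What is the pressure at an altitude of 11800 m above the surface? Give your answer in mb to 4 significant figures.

Scale height: H = RT/g = 287 × 255 / 9.795 = 7471.7 m.
Barometric formula: P = P₀ exp(−z/H).
z/H = 11800/7471.7 = 1.5793; exp(−1.5793) = 0.20612.
P = 953 × 0.20612 = 196.43 mb.

P ≈ 196.4 mb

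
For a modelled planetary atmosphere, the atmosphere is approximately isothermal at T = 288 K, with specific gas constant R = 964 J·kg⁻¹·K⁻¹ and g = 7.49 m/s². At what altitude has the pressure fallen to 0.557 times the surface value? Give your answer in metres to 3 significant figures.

z ≈ 21700 m

Scale height: H = RT/g = 964 × 288 / 7.49 = 37067 m.
Set P/P₀ = exp(−z/H) = 0.557, so z = −H ln(0.557).
−ln(0.557) = 0.58519; z = 37067 × 0.58519 = 21691 m.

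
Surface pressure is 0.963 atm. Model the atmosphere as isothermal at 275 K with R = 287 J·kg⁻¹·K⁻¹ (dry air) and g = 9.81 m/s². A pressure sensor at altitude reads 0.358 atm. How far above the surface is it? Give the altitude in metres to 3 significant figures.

z ≈ 7960 m

Scale height: H = RT/g = 287 × 275 / 9.81 = 8045.4 m.
Invert the barometric formula: z = H ln(P₀/P).
P₀/P = 0.963/0.358 = 2.6899; ln(2.6899) = 0.98950.
z = 8045.4 × 0.98950 = 7960.9 m.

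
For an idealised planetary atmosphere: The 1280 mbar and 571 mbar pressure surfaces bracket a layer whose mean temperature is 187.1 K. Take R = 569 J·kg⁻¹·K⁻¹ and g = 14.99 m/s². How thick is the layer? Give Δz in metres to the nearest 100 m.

Δz ≈ 5700 m

Hypsometric equation: Δz = (R T̄/g) ln(P₁/P₂).
R T̄/g = 569 × 187.1 / 14.99 = 7102.1 m.
ln(1280/571) = ln(2.2417) = 0.80723.
Δz = 7102.1 × 0.80723 = 5733.0 m.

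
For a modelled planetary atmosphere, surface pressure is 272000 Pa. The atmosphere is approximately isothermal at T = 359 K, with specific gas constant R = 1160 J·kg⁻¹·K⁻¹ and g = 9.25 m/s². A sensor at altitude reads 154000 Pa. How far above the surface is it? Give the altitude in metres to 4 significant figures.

Scale height: H = RT/g = 1160 × 359 / 9.25 = 45021 m.
Invert the barometric formula: z = H ln(P₀/P).
P₀/P = 272000/154000 = 1.7662; ln(1.7662) = 0.56883.
z = 45021 × 0.56883 = 25609 m.

z ≈ 25610 m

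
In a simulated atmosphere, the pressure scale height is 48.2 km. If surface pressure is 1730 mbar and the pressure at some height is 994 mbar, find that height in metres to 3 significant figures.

Invert the barometric formula: z = H ln(P₀/P).
P₀/P = 1730/994 = 1.7404; ln(1.7404) = 0.55411.
z = 48200 × 0.55411 = 26708 m.

z ≈ 26700 m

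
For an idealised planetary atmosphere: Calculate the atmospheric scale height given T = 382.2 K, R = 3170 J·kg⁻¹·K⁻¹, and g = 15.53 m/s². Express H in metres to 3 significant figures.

H ≈ 78000 m

The scale height of an isothermal atmosphere is H = RT/g.
H = 3170 × 382.2 / 15.53 = 1211600/15.53 = 78017 m.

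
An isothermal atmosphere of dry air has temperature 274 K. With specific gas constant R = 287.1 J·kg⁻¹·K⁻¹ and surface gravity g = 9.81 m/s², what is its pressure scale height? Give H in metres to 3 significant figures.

H ≈ 8020 m

The scale height of an isothermal atmosphere is H = RT/g.
H = 287.1 × 274 / 9.81 = 78665/9.81 = 8018.9 m.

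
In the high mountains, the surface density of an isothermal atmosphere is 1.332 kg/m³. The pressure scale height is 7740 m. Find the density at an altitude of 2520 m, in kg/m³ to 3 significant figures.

ρ ≈ 0.962 kg/m³

In an isothermal atmosphere, density decays like pressure: ρ = ρ₀ exp(−z/H).
z/H = 2520.0/7740.0 = 0.32558; exp(−0.32558) = 0.72211.
ρ = 1.332 × 0.72211 = 0.96185 kg/m³.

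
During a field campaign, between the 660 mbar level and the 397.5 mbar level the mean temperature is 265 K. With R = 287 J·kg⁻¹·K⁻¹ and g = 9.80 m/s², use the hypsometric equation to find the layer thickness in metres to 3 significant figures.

Hypsometric equation: Δz = (R T̄/g) ln(P₁/P₂).
R T̄/g = 287 × 265 / 9.80 = 7760.7 m.
ln(660/397.5) = ln(1.6604) = 0.50706.
Δz = 7760.7 × 0.50706 = 3935.1 m.

Δz ≈ 3940 m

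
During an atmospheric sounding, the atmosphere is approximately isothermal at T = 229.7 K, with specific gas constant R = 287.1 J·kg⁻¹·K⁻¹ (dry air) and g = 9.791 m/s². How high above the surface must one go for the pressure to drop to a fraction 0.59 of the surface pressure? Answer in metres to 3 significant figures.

z ≈ 3550 m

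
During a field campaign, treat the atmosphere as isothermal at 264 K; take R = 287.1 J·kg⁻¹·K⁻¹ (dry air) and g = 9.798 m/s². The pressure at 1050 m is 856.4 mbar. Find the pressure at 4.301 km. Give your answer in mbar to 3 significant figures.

P ≈ 563 mbar

Scale height: H = RT/g = 287.1 × 264 / 9.798 = 7735.7 m.
Between two levels, P₂ = P₁ exp(−Δz/H) with Δz = z₂ − z₁.
Δz = 4301.0 − 1050.0 = 3251.0 m; Δz/H = 3251.0/7735.7 = 0.42026.
P₂ = 856.4 × exp(−0.42026) = 856.4 × 0.65688 = 562.55 mbar.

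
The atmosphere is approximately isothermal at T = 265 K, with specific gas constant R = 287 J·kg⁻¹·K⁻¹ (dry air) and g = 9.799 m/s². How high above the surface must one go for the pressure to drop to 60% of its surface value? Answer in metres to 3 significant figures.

z ≈ 3960 m

Scale height: H = RT/g = 287 × 265 / 9.799 = 7761.5 m.
Set P/P₀ = exp(−z/H) = 0.6, so z = −H ln(0.6).
−ln(0.6) = 0.51083; z = 7761.5 × 0.51083 = 3964.8 m.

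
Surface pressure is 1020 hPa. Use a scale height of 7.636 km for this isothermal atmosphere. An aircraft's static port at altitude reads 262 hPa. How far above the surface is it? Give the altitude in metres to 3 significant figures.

Invert the barometric formula: z = H ln(P₀/P).
P₀/P = 1020/262 = 3.8931; ln(3.8931) = 1.3592.
z = 7636.0 × 1.3592 = 10379 m.

z ≈ 10400 m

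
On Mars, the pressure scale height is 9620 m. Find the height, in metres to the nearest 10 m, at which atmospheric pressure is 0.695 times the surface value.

z ≈ 3500 m

Set P/P₀ = exp(−z/H) = 0.695, so z = −H ln(0.695).
−ln(0.695) = 0.36384; z = 9620.0 × 0.36384 = 3500.1 m.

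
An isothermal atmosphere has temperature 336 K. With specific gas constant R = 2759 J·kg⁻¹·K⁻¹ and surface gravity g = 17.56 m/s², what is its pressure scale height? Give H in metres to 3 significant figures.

The scale height of an isothermal atmosphere is H = RT/g.
H = 2759 × 336 / 17.56 = 927020/17.56 = 52792 m.

H ≈ 52800 m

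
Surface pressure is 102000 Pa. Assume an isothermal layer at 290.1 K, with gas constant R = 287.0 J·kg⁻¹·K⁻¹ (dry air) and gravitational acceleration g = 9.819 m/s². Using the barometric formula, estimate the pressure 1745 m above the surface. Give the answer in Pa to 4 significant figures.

P ≈ 83030 Pa

Scale height: H = RT/g = 287.0 × 290.1 / 9.819 = 8479.3 m.
Barometric formula: P = P₀ exp(−z/H).
z/H = 1745.0/8479.3 = 0.20580; exp(−0.20580) = 0.81400.
P = 102000 × 0.81400 = 83028 Pa.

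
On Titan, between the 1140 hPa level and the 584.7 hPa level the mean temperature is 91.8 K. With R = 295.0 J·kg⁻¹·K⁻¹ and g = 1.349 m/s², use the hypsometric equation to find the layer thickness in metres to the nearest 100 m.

Δz ≈ 13400 m

Hypsometric equation: Δz = (R T̄/g) ln(P₁/P₂).
R T̄/g = 295.0 × 91.8 / 1.349 = 20075 m.
ln(1140/584.7) = ln(1.9497) = 0.66768.
Δz = 20075 × 0.66768 = 13404 m.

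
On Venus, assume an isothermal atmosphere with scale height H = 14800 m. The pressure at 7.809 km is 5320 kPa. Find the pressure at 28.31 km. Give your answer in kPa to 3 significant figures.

Between two levels, P₂ = P₁ exp(−Δz/H) with Δz = z₂ − z₁.
Δz = 28310 − 7809.0 = 20501 m; Δz/H = 20501/14800 = 1.3852.
P₂ = 5320 × exp(−1.3852) = 5320 × 0.25027 = 1331.4 kPa.

P ≈ 1330 kPa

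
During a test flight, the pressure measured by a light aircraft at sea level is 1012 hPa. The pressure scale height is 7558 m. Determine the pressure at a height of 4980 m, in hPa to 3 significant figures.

P ≈ 524 hPa

Barometric formula: P = P₀ exp(−z/H).
z/H = 4980.0/7558.0 = 0.65890; exp(−0.65890) = 0.51742.
P = 1012 × 0.51742 = 523.63 hPa.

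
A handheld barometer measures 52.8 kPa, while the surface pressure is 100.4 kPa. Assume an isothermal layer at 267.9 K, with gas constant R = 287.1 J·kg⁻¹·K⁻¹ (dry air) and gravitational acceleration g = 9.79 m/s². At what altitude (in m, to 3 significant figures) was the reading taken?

z ≈ 5050 m

Scale height: H = RT/g = 287.1 × 267.9 / 9.79 = 7856.4 m.
Invert the barometric formula: z = H ln(P₀/P).
P₀/P = 100.4/52.8 = 1.9015; ln(1.9015) = 0.64264.
z = 7856.4 × 0.64264 = 5048.8 m.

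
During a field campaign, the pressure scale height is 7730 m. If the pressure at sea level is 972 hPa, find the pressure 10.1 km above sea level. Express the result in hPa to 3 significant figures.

P ≈ 263 hPa

Barometric formula: P = P₀ exp(−z/H).
z/H = 10100/7730.0 = 1.3066; exp(−1.3066) = 0.27074.
P = 972 × 0.27074 = 263.16 hPa.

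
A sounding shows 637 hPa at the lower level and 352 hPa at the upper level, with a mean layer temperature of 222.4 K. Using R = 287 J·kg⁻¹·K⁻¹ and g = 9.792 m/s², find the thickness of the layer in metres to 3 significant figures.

Hypsometric equation: Δz = (R T̄/g) ln(P₁/P₂).
R T̄/g = 287 × 222.4 / 9.792 = 6518.5 m.
ln(637/352) = ln(1.8097) = 0.59316.
Δz = 6518.5 × 0.59316 = 3866.5 m.

Δz ≈ 3870 m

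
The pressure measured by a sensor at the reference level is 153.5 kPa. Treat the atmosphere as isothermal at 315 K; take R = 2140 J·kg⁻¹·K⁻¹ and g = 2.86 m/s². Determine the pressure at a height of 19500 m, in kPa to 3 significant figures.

Scale height: H = RT/g = 2140 × 315 / 2.86 = 235700 m.
Barometric formula: P = P₀ exp(−z/H).
z/H = 19500/235700 = 0.082732; exp(−0.082732) = 0.92060.
P = 153.5 × 0.92060 = 141.31 kPa.

P ≈ 141 kPa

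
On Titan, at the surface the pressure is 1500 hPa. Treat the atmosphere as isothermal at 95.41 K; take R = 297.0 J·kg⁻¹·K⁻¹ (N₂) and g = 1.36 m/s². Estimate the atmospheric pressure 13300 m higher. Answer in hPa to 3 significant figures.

Scale height: H = RT/g = 297.0 × 95.41 / 1.36 = 20836 m.
Barometric formula: P = P₀ exp(−z/H).
z/H = 13300/20836 = 0.63832; exp(−0.63832) = 0.52818.
P = 1500 × 0.52818 = 792.27 hPa.

P ≈ 792 hPa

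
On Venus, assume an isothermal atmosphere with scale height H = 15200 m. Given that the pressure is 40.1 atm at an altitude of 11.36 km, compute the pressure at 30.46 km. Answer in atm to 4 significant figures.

P ≈ 11.41 atm

Between two levels, P₂ = P₁ exp(−Δz/H) with Δz = z₂ − z₁.
Δz = 30460 − 11360 = 19100 m; Δz/H = 19100/15200 = 1.2566.
P₂ = 40.1 × exp(−1.2566) = 40.1 × 0.28462 = 11.413 atm.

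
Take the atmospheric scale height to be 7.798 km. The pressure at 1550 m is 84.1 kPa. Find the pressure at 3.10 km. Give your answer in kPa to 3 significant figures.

P ≈ 68.9 kPa

Between two levels, P₂ = P₁ exp(−Δz/H) with Δz = z₂ − z₁.
Δz = 3100.0 − 1550.0 = 1550.0 m; Δz/H = 1550.0/7798.0 = 0.19877.
P₂ = 84.1 × exp(−0.19877) = 84.1 × 0.81974 = 68.940 kPa.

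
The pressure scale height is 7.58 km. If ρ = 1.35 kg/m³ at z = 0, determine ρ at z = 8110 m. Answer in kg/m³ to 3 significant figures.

In an isothermal atmosphere, density decays like pressure: ρ = ρ₀ exp(−z/H).
z/H = 8110.0/7580.0 = 1.0699; exp(−1.0699) = 0.34304.
ρ = 1.35 × 0.34304 = 0.46310 kg/m³.

ρ ≈ 0.463 kg/m³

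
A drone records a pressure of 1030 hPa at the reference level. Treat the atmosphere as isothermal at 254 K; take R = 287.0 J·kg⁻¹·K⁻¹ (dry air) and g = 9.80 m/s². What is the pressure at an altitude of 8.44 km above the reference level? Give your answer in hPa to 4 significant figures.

P ≈ 331.2 hPa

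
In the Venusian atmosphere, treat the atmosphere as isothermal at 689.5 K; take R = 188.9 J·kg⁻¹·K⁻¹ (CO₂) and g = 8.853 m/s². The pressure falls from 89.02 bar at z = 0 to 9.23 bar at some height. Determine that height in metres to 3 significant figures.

z ≈ 33300 m

Scale height: H = RT/g = 188.9 × 689.5 / 8.853 = 14712 m.
Invert the barometric formula: z = H ln(P₀/P).
P₀/P = 89.02/9.23 = 9.6446; ln(9.6446) = 2.2664.
z = 14712 × 2.2664 = 33343 m.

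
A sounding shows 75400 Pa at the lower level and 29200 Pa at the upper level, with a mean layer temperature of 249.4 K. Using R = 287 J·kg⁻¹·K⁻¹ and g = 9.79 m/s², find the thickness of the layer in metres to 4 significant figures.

Δz ≈ 6936 m

Hypsometric equation: Δz = (R T̄/g) ln(P₁/P₂).
R T̄/g = 287 × 249.4 / 9.79 = 7311.3 m.
ln(75400/29200) = ln(2.5822) = 0.94864.
Δz = 7311.3 × 0.94864 = 6935.8 m.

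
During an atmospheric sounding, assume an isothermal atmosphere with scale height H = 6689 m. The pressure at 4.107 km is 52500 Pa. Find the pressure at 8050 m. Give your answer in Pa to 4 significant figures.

Between two levels, P₂ = P₁ exp(−Δz/H) with Δz = z₂ − z₁.
Δz = 8050.0 − 4107.0 = 3943.0 m; Δz/H = 3943.0/6689.0 = 0.58948.
P₂ = 52500 × exp(−0.58948) = 52500 × 0.55462 = 29118 Pa.

P ≈ 29120 Pa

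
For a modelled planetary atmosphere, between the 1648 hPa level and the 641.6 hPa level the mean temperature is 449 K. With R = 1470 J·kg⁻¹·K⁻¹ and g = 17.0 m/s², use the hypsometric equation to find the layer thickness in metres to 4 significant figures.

Hypsometric equation: Δz = (R T̄/g) ln(P₁/P₂).
R T̄/g = 1470 × 449 / 17.0 = 38825 m.
ln(1648/641.6) = ln(2.5686) = 0.94336.
Δz = 38825 × 0.94336 = 36626 m.

Δz ≈ 36630 m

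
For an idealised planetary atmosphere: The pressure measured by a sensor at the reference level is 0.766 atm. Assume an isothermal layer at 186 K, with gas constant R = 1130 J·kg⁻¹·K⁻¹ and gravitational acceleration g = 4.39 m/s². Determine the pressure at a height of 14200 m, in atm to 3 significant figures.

P ≈ 0.569 atm

Scale height: H = RT/g = 1130 × 186 / 4.39 = 47877 m.
Barometric formula: P = P₀ exp(−z/H).
z/H = 14200/47877 = 0.29659; exp(−0.29659) = 0.74335.
P = 0.766 × 0.74335 = 0.56941 atm.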